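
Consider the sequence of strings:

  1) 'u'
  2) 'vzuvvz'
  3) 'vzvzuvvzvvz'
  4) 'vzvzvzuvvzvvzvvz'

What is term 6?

s(k+1) = vz·s(k)·vvz, so each term gains vz as a prefix and vvz as a suffix.
From vzvzvzuvvzvvzvvz, 2 further steps: vzvzvzuvvzvvzvvz → vzvzvzvzuvvzvvzvvzvvz → (answer).

vzvzvzvzvzuvvzvvzvvzvvzvvz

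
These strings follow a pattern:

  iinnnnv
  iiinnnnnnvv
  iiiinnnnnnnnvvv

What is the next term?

The n-th term is n i's then 2n n's then n-1 v's, where the shown terms are n = 2, 3, 4.
At n = 5 the blocks have lengths 5, 10, 4.

iiiiinnnnnnnnnnvvvv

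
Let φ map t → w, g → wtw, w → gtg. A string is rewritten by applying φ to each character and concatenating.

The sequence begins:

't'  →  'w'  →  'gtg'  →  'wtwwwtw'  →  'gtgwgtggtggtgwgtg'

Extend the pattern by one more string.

Rewriting the 17 symbols of gtgwgtggtggtgwgtg one by one yields wtw w wtw gtg wtw w wtw wtw w wtw wtw w wtw gtg wtw w wtw; concatenated:

wtwwwtwgtgwtwwwtwwtwwwtwwtwwwtwgtgwtwwwtw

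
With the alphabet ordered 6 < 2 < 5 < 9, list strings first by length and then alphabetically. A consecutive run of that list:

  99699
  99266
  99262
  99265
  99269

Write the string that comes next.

The successor of 99269 increments the rightmost position that isn't already 9 and resets every position after it to 6.

99226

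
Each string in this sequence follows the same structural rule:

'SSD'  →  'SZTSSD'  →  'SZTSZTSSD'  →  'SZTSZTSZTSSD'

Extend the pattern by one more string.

SZTSZTSZTSZTSSD

The strings grow by a fixed prefix SZT each time.
So the next term is SZT·SZTSZTSZTSSD.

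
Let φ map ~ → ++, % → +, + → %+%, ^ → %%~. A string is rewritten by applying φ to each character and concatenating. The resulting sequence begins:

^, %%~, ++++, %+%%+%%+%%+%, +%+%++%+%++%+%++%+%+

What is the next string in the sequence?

Applying the rule to each of the 20 symbols of +%+%++%+%++%+%++%+%+ gives the pieces %+% + %+% + %+% %+% + %+% + %+% %+% + %+% + %+% %+% + %+% + %+%, which concatenate to the answer.

%+%+%+%+%+%%+%+%+%+%+%%+%+%+%+%+%%+%+%+%+%+%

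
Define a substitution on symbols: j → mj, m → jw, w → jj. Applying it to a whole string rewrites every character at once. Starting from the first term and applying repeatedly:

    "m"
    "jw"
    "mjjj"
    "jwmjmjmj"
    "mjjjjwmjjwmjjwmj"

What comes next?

Applying the rule to each of the 16 symbols of mjjjjwmjjwmjjwmj gives the pieces jw mj mj mj mj jj jw mj mj jj jw mj mj jj jw mj, which concatenate to the answer.

jwmjmjmjmjjjjwmjmjjjjwmjmjjjjwmj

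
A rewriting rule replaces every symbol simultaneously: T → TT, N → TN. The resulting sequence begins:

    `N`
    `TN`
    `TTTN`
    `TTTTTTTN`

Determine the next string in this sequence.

Expanding TTTTTTTN: T→TT, T→TT, T→TT, T→TT, T→TT, T→TT, T→TT, N→TN. Concatenated: TT TT TT TT TT TT TT TN.

TTTTTTTTTTTTTTTN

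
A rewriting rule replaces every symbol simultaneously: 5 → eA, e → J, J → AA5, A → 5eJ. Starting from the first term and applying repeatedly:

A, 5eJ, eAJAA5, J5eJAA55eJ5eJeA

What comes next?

AA5eAJAA55eJ5eJeAeAJAA5eAJAA5J5eJ

Applying the rule to each of the 15 symbols of J5eJAA55eJ5eJeA gives the pieces AA5 eA J AA5 5eJ 5eJ eA eA J AA5 eA J AA5 J 5eJ, which concatenate to the answer.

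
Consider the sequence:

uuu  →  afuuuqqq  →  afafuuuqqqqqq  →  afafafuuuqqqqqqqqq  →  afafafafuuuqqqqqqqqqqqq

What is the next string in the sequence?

afafafafafuuuqqqqqqqqqqqqqqq

Every step adds af to the front and qqq to the end of the previous string.
One more step from afafafafuuuqqqqqqqqqqqq gives the answer.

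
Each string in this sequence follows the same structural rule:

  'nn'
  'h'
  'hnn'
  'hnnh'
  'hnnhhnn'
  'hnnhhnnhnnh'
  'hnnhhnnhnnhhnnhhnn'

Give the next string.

hnnhhnnhnnhhnnhhnnhnnhhnnhnnh

This is a Fibonacci-style word recurrence s(k) = s(k−1)·s(k−2): e.g. h·nn = hnn.
Continuing: hnnhhnnhnnhhnnhhnn · hnnhhnnhnnh gives term 8.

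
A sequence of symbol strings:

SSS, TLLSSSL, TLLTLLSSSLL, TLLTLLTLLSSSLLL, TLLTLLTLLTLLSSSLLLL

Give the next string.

TLLTLLTLLTLLTLLSSSLLLLL

s(k+1) = TLL·s(k)·L, so each term gains TLL as a prefix and L as a suffix.
One more step from TLLTLLTLLTLLSSSLLLL gives the answer.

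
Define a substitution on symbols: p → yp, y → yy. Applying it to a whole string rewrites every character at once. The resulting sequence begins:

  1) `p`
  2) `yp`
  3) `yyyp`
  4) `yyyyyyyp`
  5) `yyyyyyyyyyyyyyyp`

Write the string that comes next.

Applying the rule to each of the 16 symbols of yyyyyyyyyyyyyyyp gives the pieces yy yy yy yy yy yy yy yy yy yy yy yy yy yy yy yp, which concatenate to the answer.

yyyyyyyyyyyyyyyyyyyyyyyyyyyyyyyp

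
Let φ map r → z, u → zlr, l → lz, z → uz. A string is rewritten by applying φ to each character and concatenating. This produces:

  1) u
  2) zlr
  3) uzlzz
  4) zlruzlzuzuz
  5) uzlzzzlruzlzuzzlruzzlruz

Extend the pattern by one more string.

Rewriting the 24 symbols of uzlzzzlruzlzuzzlruzzlruz one by one yields zlr uz lz uz uz uz lz z zlr uz lz uz zlr uz uz lz z zlr uz uz lz z zlr uz; concatenated:

zlruzlzuzuzuzlzzzlruzlzuzzlruzuzlzzzlruzuzlzzzlruz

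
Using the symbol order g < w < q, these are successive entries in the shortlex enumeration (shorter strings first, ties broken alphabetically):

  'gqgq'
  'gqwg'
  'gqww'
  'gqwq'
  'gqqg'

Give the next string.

Find the rightmost character of gqqg below q, bump it to the next letter, and reset everything to its right to g.

gqqw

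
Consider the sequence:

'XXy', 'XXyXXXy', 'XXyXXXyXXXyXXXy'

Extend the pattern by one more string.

Every step duplicates the string with 'X' between the halves.
One more doubling of XXyXXXyXXXyXXXy gives the answer.

XXyXXXyXXXyXXXyXXXyXXXyXXXyXXXy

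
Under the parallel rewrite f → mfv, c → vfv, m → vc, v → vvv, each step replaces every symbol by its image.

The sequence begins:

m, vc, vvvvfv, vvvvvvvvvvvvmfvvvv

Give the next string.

Rewriting the 18 symbols of vvvvvvvvvvvvmfvvvv one by one yields vvv vvv vvv vvv vvv vvv vvv vvv vvv vvv vvv vvv vc mfv vvv vvv vvv vvv; concatenated:

vvvvvvvvvvvvvvvvvvvvvvvvvvvvvvvvvvvvvcmfvvvvvvvvvvvvv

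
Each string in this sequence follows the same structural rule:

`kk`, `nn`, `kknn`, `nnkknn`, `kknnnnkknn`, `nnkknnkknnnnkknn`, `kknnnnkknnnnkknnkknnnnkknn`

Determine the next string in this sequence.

nnkknnkknnnnkknnkknnnnkknnnnkknnkknnnnkknn

From term 3 onward, concatenate the second-to-last term with the last: kk·nn = kknn, nn·kknn = nnkknn, …
Continuing: nnkknnkknnnnkknn · kknnnnkknnnnkknnkknnnnkknn gives term 8.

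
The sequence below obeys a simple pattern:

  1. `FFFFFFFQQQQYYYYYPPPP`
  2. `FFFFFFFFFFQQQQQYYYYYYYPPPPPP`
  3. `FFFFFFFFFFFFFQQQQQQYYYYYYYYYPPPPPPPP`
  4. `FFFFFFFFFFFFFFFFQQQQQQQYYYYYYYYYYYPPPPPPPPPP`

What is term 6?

FFFFFFFFFFFFFFFFFFFFFFQQQQQQQQQYYYYYYYYYYYYYYYPPPPPPPPPPPPPP

The n-th term is 3n+1 F's then n+2 Q's then 2n+1 Y's then 2n P's, where the shown terms are n = 2, 3, 4, 5.
For term 6, n = 7, so the run lengths are 22, 9, 15, 14.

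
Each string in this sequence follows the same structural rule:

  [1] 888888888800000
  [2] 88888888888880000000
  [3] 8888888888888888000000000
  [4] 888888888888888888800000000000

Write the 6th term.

8888888888888888888888888000000000000000

Term n consists of 3n+1 8's, followed by 2n-1 0's, where the shown terms are n = 3, 4, 5, 6.
Setting n = 8 gives 25, 15 characters in each block.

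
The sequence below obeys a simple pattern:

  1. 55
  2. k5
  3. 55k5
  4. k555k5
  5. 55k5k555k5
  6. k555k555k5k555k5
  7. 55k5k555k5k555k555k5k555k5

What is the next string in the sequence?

Each term (from the third on) is the two preceding terms concatenated in order: term 3 = 55·k5 = 55k5.
The next term joins k555k555k5k555k5 and 55k5k555k5k555k555k5k555k5.

k555k555k5k555k555k5k555k5k555k555k5k555k5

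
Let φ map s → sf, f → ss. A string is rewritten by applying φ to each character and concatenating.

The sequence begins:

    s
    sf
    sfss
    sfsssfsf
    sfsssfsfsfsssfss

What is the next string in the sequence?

sfsssfsfsfsssfsssfsssfsfsfsssfsf

φ(sfsssfsfsfsssfss) expands symbol-by-symbol to sf ss sf sf sf ss sf ss sf ss sf sf sf ss sf sf; joining the 16 pieces gives the next term.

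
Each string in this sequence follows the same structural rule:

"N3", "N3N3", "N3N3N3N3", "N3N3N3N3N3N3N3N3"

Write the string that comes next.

N3N3N3N3N3N3N3N3N3N3N3N3N3N3N3N3

Each string is two copies of the previous one concatenated.
One more doubling of N3N3N3N3N3N3N3N3 gives the answer.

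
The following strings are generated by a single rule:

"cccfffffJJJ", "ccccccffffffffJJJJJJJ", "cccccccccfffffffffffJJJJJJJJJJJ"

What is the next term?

ccccccccccccffffffffffffffJJJJJJJJJJJJJJJ

Each string has the form c^{3n} f^{3n+2} J^{4n-1} (n = 1, 2, …).
At n = 4 the blocks have lengths 12, 14, 15.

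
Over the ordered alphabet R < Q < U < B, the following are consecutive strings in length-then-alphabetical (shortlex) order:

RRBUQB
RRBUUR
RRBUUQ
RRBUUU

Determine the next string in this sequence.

RRBUUB

Treat RRBUUU as a base-4 numeral over the given alphabet and add one, carrying through any trailing B's.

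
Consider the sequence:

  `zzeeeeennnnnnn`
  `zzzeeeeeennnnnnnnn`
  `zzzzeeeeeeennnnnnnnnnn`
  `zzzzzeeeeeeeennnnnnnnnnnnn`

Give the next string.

zzzzzzeeeeeeeeennnnnnnnnnnnnnn

Each string has the form z^{n-1} e^{n+2} n^{2n+1}, where the shown terms are n = 3, 4, 5, 6.
For the next term, n = 7, so the run lengths are 6, 9, 15.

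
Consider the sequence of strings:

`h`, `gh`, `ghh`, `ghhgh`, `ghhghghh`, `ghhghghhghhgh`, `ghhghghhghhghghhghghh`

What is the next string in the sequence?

ghhghghhghhghghhghghhghhghghhghhgh

Each term (from the third on) is the previous term followed by the one before it: term 3 = gh·h = ghh.
The next term joins ghhghghhghhghghhghghh and ghhghghhghhgh.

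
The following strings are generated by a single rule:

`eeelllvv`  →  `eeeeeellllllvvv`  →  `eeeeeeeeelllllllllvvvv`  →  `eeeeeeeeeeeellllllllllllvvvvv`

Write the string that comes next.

eeeeeeeeeeeeeeelllllllllllllllvvvvvv

Reading off run lengths: e runs 3, 6, 9, 12; l runs 3, 6, 9, 12; v runs 2, 3, 4, 5 — each is linear in n (n = 1, 2, …).
Setting n = 5 gives 15, 15, 6 characters in each block.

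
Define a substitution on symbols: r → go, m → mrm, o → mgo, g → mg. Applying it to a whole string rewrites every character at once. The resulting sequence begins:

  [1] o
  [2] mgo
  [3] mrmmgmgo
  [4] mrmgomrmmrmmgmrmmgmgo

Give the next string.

Rewriting the 21 symbols of mrmgomrmmrmmgmrmmgmgo one by one yields mrm go mrm mg mgo mrm go mrm mrm go mrm mrm mg mrm go mrm mrm mg mrm mg mgo; concatenated:

mrmgomrmmgmgomrmgomrmmrmgomrmmrmmgmrmgomrmmrmmgmrmmgmgo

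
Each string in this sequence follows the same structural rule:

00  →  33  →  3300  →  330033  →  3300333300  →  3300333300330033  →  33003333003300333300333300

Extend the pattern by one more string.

330033330033003333003333003300333300330033

Each term (from the third on) is the previous term followed by the one before it: term 3 = 33·00 = 3300.
So term 8 is 33003333003300333300333300·3300333300330033.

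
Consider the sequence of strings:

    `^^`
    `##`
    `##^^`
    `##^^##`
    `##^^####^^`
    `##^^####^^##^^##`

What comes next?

##^^####^^##^^####^^####^^

Each term (from the third on) is the previous term followed by the one before it: term 3 = ##·^^ = ##^^.
So term 7 is ##^^####^^##^^##·##^^####^^.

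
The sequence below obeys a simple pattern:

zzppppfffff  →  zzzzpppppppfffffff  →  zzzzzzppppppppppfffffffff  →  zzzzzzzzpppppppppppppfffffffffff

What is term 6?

zzzzzzzzzzzzpppppppppppppppppppfffffffffffffff

The n-th term is 2n z's then 3n+1 p's then 2n+3 f's (n = 1, 2, …).
For term 6, n = 6, so the run lengths are 12, 19, 15.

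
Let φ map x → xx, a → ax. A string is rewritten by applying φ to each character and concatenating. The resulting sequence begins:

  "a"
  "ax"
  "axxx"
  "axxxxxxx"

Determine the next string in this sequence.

Apply φ to axxxxxxx symbol by symbol: a→ax, x→xx, x→xx, x→xx, x→xx, x→xx, x→xx, x→xx; joined: ax xx xx xx xx xx xx xx.

axxxxxxxxxxxxxxx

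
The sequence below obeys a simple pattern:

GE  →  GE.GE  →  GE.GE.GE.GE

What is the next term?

GE.GE.GE.GE.GE.GE.GE.GE

Every step duplicates the string with '.' between the halves.
So the next term is two copies of GE.GE.GE.GE with '.' between the halves.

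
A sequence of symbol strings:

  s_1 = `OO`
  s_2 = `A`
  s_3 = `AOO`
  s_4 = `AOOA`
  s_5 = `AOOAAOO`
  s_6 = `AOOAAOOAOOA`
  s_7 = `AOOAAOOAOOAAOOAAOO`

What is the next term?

AOOAAOOAOOAAOOAAOOAOOAAOOAOOA

From term 3 onward, concatenate the last term with the second-to-last: A·OO = AOO, AOO·A = AOOA, …
The next term joins AOOAAOOAOOAAOOAAOO and AOOAAOOAOOA.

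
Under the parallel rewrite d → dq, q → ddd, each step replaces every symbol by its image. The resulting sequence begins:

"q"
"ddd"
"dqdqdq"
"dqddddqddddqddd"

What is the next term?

Rewriting the 15 symbols of dqddddqddddqddd one by one yields dq ddd dq dq dq dq ddd dq dq dq dq ddd dq dq dq; concatenated:

dqddddqdqdqdqddddqdqdqdqddddqdqdq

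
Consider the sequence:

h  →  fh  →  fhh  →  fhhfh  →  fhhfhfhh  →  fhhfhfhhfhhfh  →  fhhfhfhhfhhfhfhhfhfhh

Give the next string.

This is a Fibonacci-style word recurrence s(k) = s(k−1)·s(k−2): e.g. fh·h = fhh.
So term 8 is fhhfhfhhfhhfhfhhfhfhh·fhhfhfhhfhhfh.

fhhfhfhhfhhfhfhhfhfhhfhhfhfhhfhhfh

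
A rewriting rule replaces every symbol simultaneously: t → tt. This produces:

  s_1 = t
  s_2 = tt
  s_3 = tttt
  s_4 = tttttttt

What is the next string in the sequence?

Expanding tttttttt: t→tt, t→tt, t→tt, t→tt, t→tt, t→tt, t→tt, t→tt. Concatenated: tt tt tt tt tt tt tt tt.

tttttttttttttttt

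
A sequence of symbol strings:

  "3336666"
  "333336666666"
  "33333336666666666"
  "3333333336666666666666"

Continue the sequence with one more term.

333333333336666666666666666

The n-th term is 2n+1 3's then 3n+1 6's (n = 1, 2, …).
Setting n = 5 gives 11, 16 characters in each block.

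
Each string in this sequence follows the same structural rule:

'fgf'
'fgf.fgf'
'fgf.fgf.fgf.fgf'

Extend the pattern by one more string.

s(k+1) = s(k)·.·s(k) — each term doubles the last with '.' between the halves.
Doubling fgf.fgf.fgf.fgf with '.' between the halves:

fgf.fgf.fgf.fgf.fgf.fgf.fgf.fgf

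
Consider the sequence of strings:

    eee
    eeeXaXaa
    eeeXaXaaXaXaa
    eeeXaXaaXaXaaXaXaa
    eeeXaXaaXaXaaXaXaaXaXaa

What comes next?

The strings grow by a fixed suffix XaXaa each time.
So the next term is eeeXaXaaXaXaaXaXaaXaXaa·XaXaa.

eeeXaXaaXaXaaXaXaaXaXaaXaXaa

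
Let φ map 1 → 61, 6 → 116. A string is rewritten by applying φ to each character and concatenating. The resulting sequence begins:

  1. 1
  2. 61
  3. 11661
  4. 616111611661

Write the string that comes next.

Apply φ to 616111611661 symbol by symbol: 6→116, 1→61, 6→116, 1→61, 1→61, 1→61, 6→116, 1→61, 1→61, 6→116, 6→116, 1→61; joined: 116 61 116 61 61 61 116 61 61 116 116 61.

11661116616161116616111611661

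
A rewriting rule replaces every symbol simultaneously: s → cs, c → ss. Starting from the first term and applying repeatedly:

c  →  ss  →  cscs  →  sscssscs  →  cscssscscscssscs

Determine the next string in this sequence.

sscssscscscssscssscssscscscssscs

φ(cscssscscscssscs) expands symbol-by-symbol to ss cs ss cs cs cs ss cs ss cs ss cs cs cs ss cs; joining the 16 pieces gives the next term.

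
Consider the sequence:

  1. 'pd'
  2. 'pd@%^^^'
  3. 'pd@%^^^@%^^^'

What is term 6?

pd@%^^^@%^^^@%^^^@%^^^@%^^^

Each term is the previous one with @%^^^ appended.
From pd@%^^^@%^^^, 3 further steps: pd@%^^^@%^^^ → pd@%^^^@%^^^@%^^^ → pd@%^^^@%^^^@%^^^@%^^^ → (answer).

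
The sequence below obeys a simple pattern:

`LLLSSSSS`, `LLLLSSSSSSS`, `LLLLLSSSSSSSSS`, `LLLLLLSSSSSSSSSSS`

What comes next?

Each string has the form L^{n} S^{2n-1}, where the shown terms are n = 3, 4, 5, 6.
For the next term, n = 7, so the run lengths are 7, 13.

LLLLLLLSSSSSSSSSSSSS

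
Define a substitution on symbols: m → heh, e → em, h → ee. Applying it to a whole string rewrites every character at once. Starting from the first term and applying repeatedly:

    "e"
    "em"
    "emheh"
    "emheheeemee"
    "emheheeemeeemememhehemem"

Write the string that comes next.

Applying the rule to each of the 24 symbols of emheheeemeeemememhehemem gives the pieces em heh ee em ee em em em heh em em em heh em heh em heh ee em ee em heh em heh, which concatenate to the answer.

emheheeemeeemememhehemememhehemhehemheheeemeeemhehemheh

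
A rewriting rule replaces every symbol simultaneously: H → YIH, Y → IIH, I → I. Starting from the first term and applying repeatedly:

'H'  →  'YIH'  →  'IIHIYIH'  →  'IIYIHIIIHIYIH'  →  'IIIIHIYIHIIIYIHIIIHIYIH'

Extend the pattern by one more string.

Applying the rule to each of the 23 symbols of IIIIHIYIHIIIYIHIIIHIYIH gives the pieces I I I I YIH I IIH I YIH I I I IIH I YIH I I I YIH I IIH I YIH, which concatenate to the answer.

IIIIYIHIIIHIYIHIIIIIHIYIHIIIYIHIIIHIYIH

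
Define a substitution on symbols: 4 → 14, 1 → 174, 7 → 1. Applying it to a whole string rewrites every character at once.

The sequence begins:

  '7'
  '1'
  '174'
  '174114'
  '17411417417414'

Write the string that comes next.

1741141741741417411417411417414

Replace each of the 14 characters of 17411417417414 in place — 174 1 14 174 174 14 174 1 14 174 1 14 174 14 — and concatenate.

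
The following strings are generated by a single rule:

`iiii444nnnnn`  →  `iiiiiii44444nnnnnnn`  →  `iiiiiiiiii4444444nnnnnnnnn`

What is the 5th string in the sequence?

iiiiiiiiiiiiiiii44444444444nnnnnnnnnnnnn

Reading off run lengths: i runs 4, 7, 10; 4 runs 3, 5, 7; n runs 5, 7, 9 — each is linear in n (n = 1, 2, …).
For term 5, n = 5, so the run lengths are 16, 11, 13.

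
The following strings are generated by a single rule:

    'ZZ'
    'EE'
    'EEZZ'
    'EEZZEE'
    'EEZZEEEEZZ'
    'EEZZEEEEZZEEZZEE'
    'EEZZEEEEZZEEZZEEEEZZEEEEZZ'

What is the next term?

EEZZEEEEZZEEZZEEEEZZEEEEZZEEZZEEEEZZEEZZEE

From term 3 onward, concatenate the last term with the second-to-last: EE·ZZ = EEZZ, EEZZ·EE = EEZZEE, …
Continuing: EEZZEEEEZZEEZZEEEEZZEEEEZZ · EEZZEEEEZZEEZZEE gives term 8.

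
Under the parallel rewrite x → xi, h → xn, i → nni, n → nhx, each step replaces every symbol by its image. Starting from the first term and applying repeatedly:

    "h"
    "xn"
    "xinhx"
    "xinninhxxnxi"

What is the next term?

Apply φ to xinninhxxnxi symbol by symbol: x→xi, i→nni, n→nhx, n→nhx, i→nni, n→nhx, h→xn, x→xi, x→xi, n→nhx, x→xi, i→nni; joined: xi nni nhx nhx nni nhx xn xi xi nhx xi nni.

xinninhxnhxnninhxxnxixinhxxinni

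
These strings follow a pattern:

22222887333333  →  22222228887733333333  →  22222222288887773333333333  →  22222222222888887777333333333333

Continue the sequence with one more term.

The n-th term is 2n+1 2's then n 8's then n-1 7's then 2n+2 3's, where the shown terms are n = 2, 3, 4, 5.
For the next term, n = 6, so the run lengths are 13, 6, 5, 14.

22222222222228888887777733333333333333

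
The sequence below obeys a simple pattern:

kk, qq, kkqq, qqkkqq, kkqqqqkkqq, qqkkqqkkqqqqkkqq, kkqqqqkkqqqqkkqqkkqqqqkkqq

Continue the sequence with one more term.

qqkkqqkkqqqqkkqqkkqqqqkkqqqqkkqqkkqqqqkkqq

From term 3 onward, concatenate the second-to-last term with the last: kk·qq = kkqq, qq·kkqq = qqkkqq, …
The next term joins qqkkqqkkqqqqkkqq and kkqqqqkkqqqqkkqqkkqqqqkkqq.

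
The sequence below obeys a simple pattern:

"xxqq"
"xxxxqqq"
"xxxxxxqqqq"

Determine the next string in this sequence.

Each string has the form x^{2n} q^{n+1} (n = 1, 2, …).
Setting n = 4 gives 8, 5 characters in each block.

xxxxxxxxqqqqq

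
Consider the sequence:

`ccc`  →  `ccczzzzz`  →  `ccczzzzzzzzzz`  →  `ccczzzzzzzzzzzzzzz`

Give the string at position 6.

Each term is the previous one with zzzzz appended.
From ccczzzzzzzzzzzzzzz, 2 further steps: ccczzzzzzzzzzzzzzz → ccczzzzzzzzzzzzzzzzzzzz → (answer).

ccczzzzzzzzzzzzzzzzzzzzzzzzz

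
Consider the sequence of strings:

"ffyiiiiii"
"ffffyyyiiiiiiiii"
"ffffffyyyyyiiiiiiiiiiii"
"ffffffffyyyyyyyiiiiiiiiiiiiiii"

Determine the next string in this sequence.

The n-th term is 2n f's then 2n-1 y's then 3n+3 i's (n = 1, 2, …).
For the next term, n = 5, so the run lengths are 10, 9, 18.

ffffffffffyyyyyyyyyiiiiiiiiiiiiiiiiii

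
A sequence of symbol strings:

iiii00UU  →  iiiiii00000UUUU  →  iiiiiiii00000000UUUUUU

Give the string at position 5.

Term n consists of 2n+2 i's, followed by 3n-1 0's, followed by 2n U's (n = 1, 2, …).
At n = 5 the blocks have lengths 12, 14, 10.

iiiiiiiiiiii00000000000000UUUUUUUUUU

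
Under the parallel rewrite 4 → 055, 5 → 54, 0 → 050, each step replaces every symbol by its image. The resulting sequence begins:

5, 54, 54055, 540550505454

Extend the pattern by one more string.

Expanding 540550505454: 5→54, 4→055, 0→050, 5→54, 5→54, 0→050, 5→54, 0→050, 5→54, 4→055, 5→54, 4→055. Concatenated: 54 055 050 54 54 050 54 050 54 055 54 055.

540550505454050540505405554055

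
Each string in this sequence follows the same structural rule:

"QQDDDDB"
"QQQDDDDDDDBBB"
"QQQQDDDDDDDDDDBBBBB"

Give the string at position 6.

QQQQQQQDDDDDDDDDDDDDDDDDDDBBBBBBBBBBB

Each string has the form Q^{n+1} D^{3n+1} B^{2n-1} (n = 1, 2, …).
Setting n = 6 gives 7, 19, 11 characters in each block.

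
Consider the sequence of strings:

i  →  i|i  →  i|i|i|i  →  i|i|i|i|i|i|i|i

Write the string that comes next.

s(k+1) = s(k)·|·s(k) — each term doubles the last with '|' between the halves.
Doubling i|i|i|i|i|i|i|i with '|' between the halves:

i|i|i|i|i|i|i|i|i|i|i|i|i|i|i|i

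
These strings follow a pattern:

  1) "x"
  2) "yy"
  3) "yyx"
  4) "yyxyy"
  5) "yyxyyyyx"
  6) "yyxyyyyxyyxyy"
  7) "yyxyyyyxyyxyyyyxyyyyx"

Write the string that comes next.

yyxyyyyxyyxyyyyxyyyyxyyxyyyyxyyxyy

This is a Fibonacci-style word recurrence s(k) = s(k−1)·s(k−2): e.g. yy·x = yyx.
Continuing: yyxyyyyxyyxyyyyxyyyyx · yyxyyyyxyyxyy gives term 8.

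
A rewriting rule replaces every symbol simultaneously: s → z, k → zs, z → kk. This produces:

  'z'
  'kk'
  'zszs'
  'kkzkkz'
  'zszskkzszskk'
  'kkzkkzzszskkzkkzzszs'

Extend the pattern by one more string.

φ(kkzkkzzszskkzkkzzszs) expands symbol-by-symbol to zs zs kk zs zs kk kk z kk z zs zs kk zs zs kk kk z kk z; joining the 20 pieces gives the next term.

zszskkzszskkkkzkkzzszskkzszskkkkzkkz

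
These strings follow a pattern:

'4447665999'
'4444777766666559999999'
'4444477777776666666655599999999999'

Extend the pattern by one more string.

4444447777777777666666666665555999999999999999

The n-th term is n+2 4's then 3n-2 7's then 3n-1 6's then n 5's then 4n-1 9's (n = 1, 2, …).
Setting n = 4 gives 6, 10, 11, 4, 15 characters in each block.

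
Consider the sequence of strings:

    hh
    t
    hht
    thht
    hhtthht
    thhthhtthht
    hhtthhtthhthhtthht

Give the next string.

thhthhtthhthhtthhtthhthhtthht

From term 3 onward, concatenate the second-to-last term with the last: hh·t = hht, t·hht = thht, …
Continuing: thhthhtthht · hhtthhtthhthhtthht gives term 8.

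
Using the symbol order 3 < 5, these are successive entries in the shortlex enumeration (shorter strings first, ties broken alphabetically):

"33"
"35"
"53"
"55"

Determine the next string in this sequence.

After 55 the length-2 strings are exhausted; the first length-3 string is 3 copies of 3.

333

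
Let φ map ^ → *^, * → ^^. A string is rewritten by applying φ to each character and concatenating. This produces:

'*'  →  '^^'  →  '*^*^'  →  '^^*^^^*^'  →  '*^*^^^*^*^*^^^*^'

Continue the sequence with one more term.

^^*^^^*^*^*^^^*^^^*^^^*^*^*^^^*^

Replace each of the 16 characters of *^*^^^*^*^*^^^*^ in place — ^^ *^ ^^ *^ *^ *^ ^^ *^ ^^ *^ ^^ *^ *^ *^ ^^ *^ — and concatenate.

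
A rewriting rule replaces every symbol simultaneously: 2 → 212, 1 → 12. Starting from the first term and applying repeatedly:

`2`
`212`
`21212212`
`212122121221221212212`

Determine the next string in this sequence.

2121221212212212122121221221212212212122121221221212212

φ(212122121221221212212) expands symbol-by-symbol to 212 12 212 12 212 212 12 212 12 212 212 12 212 212 12 212 12 212 212 12 212; joining the 21 pieces gives the next term.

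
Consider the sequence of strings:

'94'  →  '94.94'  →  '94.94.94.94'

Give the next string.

94.94.94.94.94.94.94.94

Every step duplicates the string with '.' between the halves.
One more doubling of 94.94.94.94 gives the answer.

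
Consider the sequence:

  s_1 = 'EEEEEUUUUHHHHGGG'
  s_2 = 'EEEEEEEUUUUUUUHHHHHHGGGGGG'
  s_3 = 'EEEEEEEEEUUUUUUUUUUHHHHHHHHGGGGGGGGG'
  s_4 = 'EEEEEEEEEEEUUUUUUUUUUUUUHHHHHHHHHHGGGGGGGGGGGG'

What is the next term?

Each string has the form E^{2n+3} U^{3n+1} H^{2n+2} G^{3n} (n = 1, 2, …).
Setting n = 5 gives 13, 16, 12, 15 characters in each block.

EEEEEEEEEEEEEUUUUUUUUUUUUUUUUHHHHHHHHHHHHGGGGGGGGGGGGGGG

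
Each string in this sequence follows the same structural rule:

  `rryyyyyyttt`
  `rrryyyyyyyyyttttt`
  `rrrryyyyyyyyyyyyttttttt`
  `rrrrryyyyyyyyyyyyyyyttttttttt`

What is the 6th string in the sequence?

Each string has the form r^{n} y^{3n} t^{2n-1}, where the shown terms are n = 2, 3, 4, 5.
At n = 7 the blocks have lengths 7, 21, 13.

rrrrrrryyyyyyyyyyyyyyyyyyyyyttttttttttttt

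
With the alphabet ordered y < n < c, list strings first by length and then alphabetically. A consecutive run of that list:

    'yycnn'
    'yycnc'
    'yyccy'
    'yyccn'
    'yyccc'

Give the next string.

Treat yyccc as a base-3 numeral over the given alphabet and add one, carrying through any trailing c's.

ynyyy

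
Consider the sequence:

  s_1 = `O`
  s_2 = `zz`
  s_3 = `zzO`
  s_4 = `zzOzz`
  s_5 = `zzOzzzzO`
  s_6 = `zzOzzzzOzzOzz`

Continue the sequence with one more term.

From term 3 onward, concatenate the last term with the second-to-last: zz·O = zzO, zzO·zz = zzOzz, …
Continuing: zzOzzzzOzzOzz · zzOzzzzO gives term 7.

zzOzzzzOzzOzzzzOzzzzO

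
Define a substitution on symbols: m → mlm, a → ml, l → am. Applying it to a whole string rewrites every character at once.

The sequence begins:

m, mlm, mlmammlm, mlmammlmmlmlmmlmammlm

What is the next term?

Rewriting the 21 symbols of mlmammlmmlmlmmlmammlm one by one yields mlm am mlm ml mlm mlm am mlm mlm am mlm am mlm mlm am mlm ml mlm mlm am mlm; concatenated:

mlmammlmmlmlmmlmammlmmlmammlmammlmmlmammlmmlmlmmlmammlm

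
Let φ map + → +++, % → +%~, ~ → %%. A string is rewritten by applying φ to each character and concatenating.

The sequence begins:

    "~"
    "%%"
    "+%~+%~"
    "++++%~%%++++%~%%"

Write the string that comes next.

Replace each of the 16 characters of ++++%~%%++++%~%% in place — +++ +++ +++ +++ +%~ %% +%~ +%~ +++ +++ +++ +++ +%~ %% +%~ +%~ — and concatenate.

+++++++++++++%~%%+%~+%~+++++++++++++%~%%+%~+%~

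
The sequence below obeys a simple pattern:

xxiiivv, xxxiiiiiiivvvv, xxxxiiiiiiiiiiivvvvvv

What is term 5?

Each string has the form x^{n+1} i^{4n-1} v^{2n} (n = 1, 2, …).
For term 5, n = 5, so the run lengths are 6, 19, 10.

xxxxxxiiiiiiiiiiiiiiiiiiivvvvvvvvvv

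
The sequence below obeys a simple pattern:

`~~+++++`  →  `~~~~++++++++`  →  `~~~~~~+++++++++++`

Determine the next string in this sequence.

~~~~~~~~++++++++++++++

Term n consists of 2n ~'s, followed by 3n+2 +'s (n = 1, 2, …).
For the next term, n = 4, so the run lengths are 8, 14.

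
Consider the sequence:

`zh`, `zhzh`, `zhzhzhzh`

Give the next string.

Each string is two copies of the previous one concatenated.
So the next term is two copies of zhzhzhzh.

zhzhzhzhzhzhzhzh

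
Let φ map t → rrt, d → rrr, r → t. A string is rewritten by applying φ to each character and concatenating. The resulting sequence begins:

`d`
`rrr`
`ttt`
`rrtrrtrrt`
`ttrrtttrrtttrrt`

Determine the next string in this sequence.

φ(ttrrtttrrtttrrt) expands symbol-by-symbol to rrt rrt t t rrt rrt rrt t t rrt rrt rrt t t rrt; joining the 15 pieces gives the next term.

rrtrrtttrrtrrtrrtttrrtrrtrrtttrrt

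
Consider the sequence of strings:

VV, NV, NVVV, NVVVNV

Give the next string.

From term 3 onward, concatenate the last term with the second-to-last: NV·VV = NVVV, NVVV·NV = NVVVNV, …
So term 5 is NVVVNV·NVVV.

NVVVNVNVVV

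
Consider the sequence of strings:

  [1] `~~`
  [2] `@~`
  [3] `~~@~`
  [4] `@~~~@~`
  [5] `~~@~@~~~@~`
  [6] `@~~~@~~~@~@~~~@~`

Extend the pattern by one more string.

~~@~@~~~@~@~~~@~~~@~@~~~@~

From term 3 onward, concatenate the second-to-last term with the last: ~~·@~ = ~~@~, @~·~~@~ = @~~~@~, …
Continuing: ~~@~@~~~@~ · @~~~@~~~@~@~~~@~ gives term 7.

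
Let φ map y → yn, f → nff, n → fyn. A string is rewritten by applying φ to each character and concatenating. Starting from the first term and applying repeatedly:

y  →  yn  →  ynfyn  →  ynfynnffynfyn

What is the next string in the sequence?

ynfynnffynfynfynnffnffynfynnffynfyn

Replace each of the 13 characters of ynfynnffynfyn in place — yn fyn nff yn fyn fyn nff nff yn fyn nff yn fyn — and concatenate.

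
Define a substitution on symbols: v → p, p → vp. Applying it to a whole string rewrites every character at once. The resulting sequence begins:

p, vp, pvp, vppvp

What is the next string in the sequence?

Rewriting each symbol of vppvp: v→p, p→vp, p→vp, v→p, p→vp, which concatenates to p vp vp p vp.

pvpvppvp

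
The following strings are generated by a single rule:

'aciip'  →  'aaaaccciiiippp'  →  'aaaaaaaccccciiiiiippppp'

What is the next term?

aaaaaaaaaaccccccciiiiiiiippppppp

Term n consists of 3n-2 a's, followed by 2n-1 c's, followed by 2n i's, followed by 2n-1 p's (n = 1, 2, …).
For the next term, n = 4, so the run lengths are 10, 7, 8, 7.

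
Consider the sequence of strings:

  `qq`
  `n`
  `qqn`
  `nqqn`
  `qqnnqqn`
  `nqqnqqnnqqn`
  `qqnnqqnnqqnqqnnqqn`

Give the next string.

From term 3 onward, concatenate the second-to-last term with the last: qq·n = qqn, n·qqn = nqqn, …
Continuing: nqqnqqnnqqn · qqnnqqnnqqnqqnnqqn gives term 8.

nqqnqqnnqqnqqnnqqnnqqnqqnnqqn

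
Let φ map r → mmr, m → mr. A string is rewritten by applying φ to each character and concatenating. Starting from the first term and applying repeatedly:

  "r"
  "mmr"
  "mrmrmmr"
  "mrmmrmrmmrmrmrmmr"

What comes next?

mrmmrmrmrmmrmrmmrmrmrmmrmrmmrmrmmrmrmrmmr

Replace each of the 17 characters of mrmmrmrmmrmrmrmmr in place — mr mmr mr mr mmr mr mmr mr mr mmr mr mmr mr mmr mr mr mmr — and concatenate.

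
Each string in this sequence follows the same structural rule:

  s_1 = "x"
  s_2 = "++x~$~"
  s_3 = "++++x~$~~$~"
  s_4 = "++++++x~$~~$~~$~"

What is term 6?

Every step adds ++ to the front and ~$~ to the end of the previous string.
From ++++++x~$~~$~~$~, 2 further steps: ++++++x~$~~$~~$~ → ++++++++x~$~~$~~$~~$~ → (answer).

++++++++++x~$~~$~~$~~$~~$~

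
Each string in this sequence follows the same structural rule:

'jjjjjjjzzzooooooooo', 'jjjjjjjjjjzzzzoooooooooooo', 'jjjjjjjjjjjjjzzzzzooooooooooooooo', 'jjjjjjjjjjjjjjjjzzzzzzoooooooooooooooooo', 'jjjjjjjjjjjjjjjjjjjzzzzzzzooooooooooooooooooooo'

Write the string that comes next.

jjjjjjjjjjjjjjjjjjjjjjzzzzzzzzoooooooooooooooooooooooo

Each string has the form j^{3n+1} z^{n+1} o^{3n+3}, where the shown terms are n = 2, 3, 4, 5, 6.
For the next term, n = 7, so the run lengths are 22, 8, 24.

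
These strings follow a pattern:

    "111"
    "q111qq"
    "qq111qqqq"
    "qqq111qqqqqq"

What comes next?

s(k+1) = q·s(k)·qq, so each term gains q as a prefix and qq as a suffix.
One more step from qqq111qqqqqq gives the answer.

qqqq111qqqqqqqq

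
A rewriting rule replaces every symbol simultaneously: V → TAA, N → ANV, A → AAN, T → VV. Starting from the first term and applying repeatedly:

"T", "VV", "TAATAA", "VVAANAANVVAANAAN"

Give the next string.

TAATAAAANAANANVAANAANANVTAATAAAANAANANVAANAANANV

Applying the rule to each of the 16 symbols of VVAANAANVVAANAAN gives the pieces TAA TAA AAN AAN ANV AAN AAN ANV TAA TAA AAN AAN ANV AAN AAN ANV, which concatenate to the answer.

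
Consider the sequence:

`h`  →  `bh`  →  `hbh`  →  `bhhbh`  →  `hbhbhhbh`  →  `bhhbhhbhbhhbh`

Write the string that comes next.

hbhbhhbhbhhbhhbhbhhbh

From term 3 onward, concatenate the second-to-last term with the last: h·bh = hbh, bh·hbh = bhhbh, …
The next term joins hbhbhhbh and bhhbhhbhbhhbh.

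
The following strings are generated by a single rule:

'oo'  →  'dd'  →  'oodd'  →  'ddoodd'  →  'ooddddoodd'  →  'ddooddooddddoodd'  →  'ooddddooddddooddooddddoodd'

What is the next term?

ddooddooddddooddooddddooddddooddooddddoodd

This is a Fibonacci-style word recurrence s(k) = s(k−2)·s(k−1): e.g. oo·dd = oodd.
The next term joins ddooddooddddoodd and ooddddooddddooddooddddoodd.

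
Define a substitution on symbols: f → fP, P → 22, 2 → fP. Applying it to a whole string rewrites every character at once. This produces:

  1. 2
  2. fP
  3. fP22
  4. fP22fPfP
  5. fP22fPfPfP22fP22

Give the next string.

φ(fP22fPfPfP22fP22) expands symbol-by-symbol to fP 22 fP fP fP 22 fP 22 fP 22 fP fP fP 22 fP fP; joining the 16 pieces gives the next term.

fP22fPfPfP22fP22fP22fPfPfP22fPfP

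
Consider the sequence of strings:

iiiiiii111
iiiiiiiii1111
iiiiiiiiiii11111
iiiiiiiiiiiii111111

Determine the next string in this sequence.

The n-th term is 2n+1 i's then n 1's, where the shown terms are n = 3, 4, 5, 6.
At n = 7 the blocks have lengths 15, 7.

iiiiiiiiiiiiiii1111111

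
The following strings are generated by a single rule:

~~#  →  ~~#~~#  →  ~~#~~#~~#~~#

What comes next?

s(k+1) = s(k)·s(k) — each term doubles the last.
One more doubling of ~~#~~#~~#~~# gives the answer.

~~#~~#~~#~~#~~#~~#~~#~~#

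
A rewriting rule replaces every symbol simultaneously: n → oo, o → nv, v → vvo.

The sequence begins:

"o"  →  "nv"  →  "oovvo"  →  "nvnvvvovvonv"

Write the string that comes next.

Apply φ to nvnvvvovvonv symbol by symbol: n→oo, v→vvo, n→oo, v→vvo, v→vvo, v→vvo, o→nv, v→vvo, v→vvo, o→nv, n→oo, v→vvo; joined: oo vvo oo vvo vvo vvo nv vvo vvo nv oo vvo.

oovvooovvovvovvonvvvovvonvoovvo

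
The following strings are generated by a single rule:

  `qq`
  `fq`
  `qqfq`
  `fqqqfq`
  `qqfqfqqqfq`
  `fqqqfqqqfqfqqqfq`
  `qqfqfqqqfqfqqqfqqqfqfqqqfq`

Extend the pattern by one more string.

This is a Fibonacci-style word recurrence s(k) = s(k−2)·s(k−1): e.g. qq·fq = qqfq.
So term 8 is fqqqfqqqfqfqqqfq·qqfqfqqqfqfqqqfqqqfqfqqqfq.

fqqqfqqqfqfqqqfqqqfqfqqqfqfqqqfqqqfqfqqqfq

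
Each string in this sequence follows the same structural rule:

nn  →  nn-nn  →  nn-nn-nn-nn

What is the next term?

nn-nn-nn-nn-nn-nn-nn-nn

s(k+1) = s(k)·-·s(k) — each term doubles the last with '-' between the halves.
So the next term is two copies of nn-nn-nn-nn with '-' between the halves.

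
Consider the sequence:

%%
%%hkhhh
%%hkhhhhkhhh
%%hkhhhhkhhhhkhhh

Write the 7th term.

Every step adds hkhhh to the end: s(k+1) = s(k)·hkhhh.
From %%hkhhhhkhhhhkhhh, 3 further steps: %%hkhhhhkhhhhkhhh → %%hkhhhhkhhhhkhhhhkhhh → %%hkhhhhkhhhhkhhhhkhhhhkhhh → (answer).

%%hkhhhhkhhhhkhhhhkhhhhkhhhhkhhh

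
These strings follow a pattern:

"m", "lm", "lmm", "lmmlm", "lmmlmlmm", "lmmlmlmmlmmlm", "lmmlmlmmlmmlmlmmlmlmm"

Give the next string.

lmmlmlmmlmmlmlmmlmlmmlmmlmlmmlmmlm

Each term (from the third on) is the previous term followed by the one before it: term 3 = lm·m = lmm.
So term 8 is lmmlmlmmlmmlmlmmlmlmm·lmmlmlmmlmmlm.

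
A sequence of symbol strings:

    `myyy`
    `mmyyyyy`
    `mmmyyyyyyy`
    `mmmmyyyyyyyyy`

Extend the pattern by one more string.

The n-th term is n m's then 2n+1 y's (n = 1, 2, …).
Setting n = 5 gives 5, 11 characters in each block.

mmmmmyyyyyyyyyyy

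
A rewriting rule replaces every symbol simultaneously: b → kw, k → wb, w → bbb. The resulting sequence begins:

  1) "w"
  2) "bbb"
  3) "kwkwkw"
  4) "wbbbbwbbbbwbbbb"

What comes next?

Rewriting the 15 symbols of wbbbbwbbbbwbbbb one by one yields bbb kw kw kw kw bbb kw kw kw kw bbb kw kw kw kw; concatenated:

bbbkwkwkwkwbbbkwkwkwkwbbbkwkwkwkw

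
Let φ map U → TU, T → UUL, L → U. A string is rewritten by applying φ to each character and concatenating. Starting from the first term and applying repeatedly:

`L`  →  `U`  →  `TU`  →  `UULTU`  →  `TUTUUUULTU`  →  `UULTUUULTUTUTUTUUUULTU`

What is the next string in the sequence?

Rewriting the 22 symbols of UULTUUULTUTUTUTUUUULTU one by one yields TU TU U UUL TU TU TU U UUL TU UUL TU UUL TU UUL TU TU TU TU U UUL TU; concatenated:

TUTUUUULTUTUTUUUULTUUULTUUULTUUULTUTUTUTUUUULTU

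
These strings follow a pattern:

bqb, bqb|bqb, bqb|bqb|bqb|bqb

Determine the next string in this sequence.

Every step duplicates the string with '|' between the halves.
Doubling bqb|bqb|bqb|bqb with '|' between the halves:

bqb|bqb|bqb|bqb|bqb|bqb|bqb|bqb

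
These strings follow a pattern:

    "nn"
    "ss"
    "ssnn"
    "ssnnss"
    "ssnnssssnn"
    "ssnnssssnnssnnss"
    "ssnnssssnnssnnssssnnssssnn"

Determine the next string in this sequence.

ssnnssssnnssnnssssnnssssnnssnnssssnnssnnss

From term 3 onward, concatenate the last term with the second-to-last: ss·nn = ssnn, ssnn·ss = ssnnss, …
Continuing: ssnnssssnnssnnssssnnssssnn · ssnnssssnnssnnss gives term 8.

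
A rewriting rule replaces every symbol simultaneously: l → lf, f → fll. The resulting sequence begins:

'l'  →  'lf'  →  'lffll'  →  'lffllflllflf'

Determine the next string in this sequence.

Apply φ to lffllflllflf symbol by symbol: l→lf, f→fll, f→fll, l→lf, l→lf, f→fll, l→lf, l→lf, l→lf, f→fll, l→lf, f→fll; joined: lf fll fll lf lf fll lf lf lf fll lf fll.

lffllflllflfflllflflfflllffll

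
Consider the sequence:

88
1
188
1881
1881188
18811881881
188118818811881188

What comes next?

Each term (from the third on) is the previous term followed by the one before it: term 3 = 1·88 = 188.
The next term joins 188118818811881188 and 18811881881.

18811881881188118818811881881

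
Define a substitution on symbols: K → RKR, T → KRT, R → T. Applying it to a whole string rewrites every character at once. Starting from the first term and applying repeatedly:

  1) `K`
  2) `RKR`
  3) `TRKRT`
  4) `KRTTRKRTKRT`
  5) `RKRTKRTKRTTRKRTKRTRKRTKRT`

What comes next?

TRKRTKRTRKRTKRTRKRTKRTKRTTRKRTKRTRKRTKRTTRKRTKRTRKRTKRT

Replace each of the 25 characters of RKRTKRTKRTTRKRTKRTRKRTKRT in place — T RKR T KRT RKR T KRT RKR T KRT KRT T RKR T KRT RKR T KRT T RKR T KRT RKR T KRT — and concatenate.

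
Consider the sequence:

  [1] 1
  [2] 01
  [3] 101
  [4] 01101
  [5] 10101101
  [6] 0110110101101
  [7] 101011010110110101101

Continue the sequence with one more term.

0110110101101101011010110110101101

This is a Fibonacci-style word recurrence s(k) = s(k−2)·s(k−1): e.g. 1·01 = 101.
So term 8 is 0110110101101·101011010110110101101.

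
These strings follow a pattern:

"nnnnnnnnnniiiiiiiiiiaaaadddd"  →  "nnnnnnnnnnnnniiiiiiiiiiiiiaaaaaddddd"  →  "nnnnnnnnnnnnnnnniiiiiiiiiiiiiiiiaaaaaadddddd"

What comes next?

Reading off run lengths: n runs 10, 13, 16; i runs 10, 13, 16; a runs 4, 5, 6; d runs 4, 5, 6 — each is linear in n, where the shown terms are n = 3, 4, 5.
Setting n = 6 gives 19, 19, 7, 7 characters in each block.

nnnnnnnnnnnnnnnnnnniiiiiiiiiiiiiiiiiiiaaaaaaaddddddd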